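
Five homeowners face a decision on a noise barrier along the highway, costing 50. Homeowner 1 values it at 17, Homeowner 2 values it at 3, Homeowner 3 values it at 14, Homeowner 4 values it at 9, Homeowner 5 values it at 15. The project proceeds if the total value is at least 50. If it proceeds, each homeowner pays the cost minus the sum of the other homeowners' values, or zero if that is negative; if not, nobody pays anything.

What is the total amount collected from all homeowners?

23

Total value 58 ≥ cost 50, so it is built.
Homeowner 1: others sum to 41; max(0, 50 - 41) = 9.
Homeowner 2: others sum to 55; max(0, 50 - 55) = 0.
Homeowner 3: others sum to 44; max(0, 50 - 44) = 6.
Homeowner 4: others sum to 49; max(0, 50 - 49) = 1.
Homeowner 5: others sum to 43; max(0, 50 - 43) = 7.
Total collected = 9 + 0 + 6 + 1 + 7 = 23.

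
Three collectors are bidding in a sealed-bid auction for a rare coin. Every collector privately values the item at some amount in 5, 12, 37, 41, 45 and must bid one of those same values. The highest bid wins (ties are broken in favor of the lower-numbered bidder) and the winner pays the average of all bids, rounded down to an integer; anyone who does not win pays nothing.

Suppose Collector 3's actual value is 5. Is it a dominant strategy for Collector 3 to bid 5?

Yes

Check each profile of the others' bids and compare truth against every alternative bid.
Others bid (5, 5): truth gives 0, best alternative gives -2.
Others bid (5, 12): truth gives 0, best alternative gives 0.
Others bid (5, 37): truth gives 0, best alternative gives 0.
Others bid (5, 41): truth gives 0, best alternative gives 0.
Others bid (5, 45): truth gives 0, best alternative gives 0.
Others bid (12, 5): truth gives 0, best alternative gives 0.
(Remaining 19 profiles checked similarly; truth is weakly best in each.)
In every case the truthful bid is at least as good as any alternative, so it is a dominant strategy.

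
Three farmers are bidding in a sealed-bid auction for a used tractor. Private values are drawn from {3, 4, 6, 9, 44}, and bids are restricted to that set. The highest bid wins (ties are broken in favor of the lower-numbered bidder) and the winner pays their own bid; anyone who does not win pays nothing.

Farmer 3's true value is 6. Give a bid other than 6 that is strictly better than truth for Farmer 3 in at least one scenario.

4

Suppose Farmer 1 bids 3 and Farmer 2 bids 3.
Bid 6: wins, pays 6, utility 6 - 6 = 0.
Bid 4: wins, pays 4, utility 6 - 4 = 2.
So bidding 4 beats truth here (2 > 0).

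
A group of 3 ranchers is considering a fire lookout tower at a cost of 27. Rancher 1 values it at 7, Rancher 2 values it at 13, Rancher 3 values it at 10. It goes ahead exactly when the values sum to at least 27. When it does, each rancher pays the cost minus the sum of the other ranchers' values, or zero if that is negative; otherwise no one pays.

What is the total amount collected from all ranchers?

Total value 30 ≥ cost 27, so it is built.
Rancher 1: others sum to 23; max(0, 27 - 23) = 4.
Rancher 2: others sum to 17; max(0, 27 - 17) = 10.
Rancher 3: others sum to 20; max(0, 27 - 20) = 7.
Total collected = 4 + 10 + 7 = 21.

21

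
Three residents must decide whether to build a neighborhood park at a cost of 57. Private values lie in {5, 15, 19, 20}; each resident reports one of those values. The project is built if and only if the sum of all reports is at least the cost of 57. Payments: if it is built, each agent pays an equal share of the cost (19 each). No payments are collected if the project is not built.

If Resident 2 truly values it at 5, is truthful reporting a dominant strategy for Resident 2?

Yes

Check each profile of the others' reports and compare truth against every alternative report.
Others report (5, 5): truth gives 0, best alternative gives 0.
Others report (5, 15): truth gives 0, best alternative gives 0.
Others report (5, 19): truth gives 0, best alternative gives 0.
Others report (5, 20): truth gives 0, best alternative gives 0.
Others report (15, 5): truth gives 0, best alternative gives 0.
Others report (15, 15): truth gives 0, best alternative gives 0.
(Remaining 10 profiles checked similarly; truth is weakly best in each.)
In every case the truthful report is at least as good as any alternative, so it is a dominant strategy.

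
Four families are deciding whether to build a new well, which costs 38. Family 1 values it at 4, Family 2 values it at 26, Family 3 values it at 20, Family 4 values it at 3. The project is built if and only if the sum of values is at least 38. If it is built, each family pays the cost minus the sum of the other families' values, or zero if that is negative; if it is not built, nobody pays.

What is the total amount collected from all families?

Total value 53 ≥ cost 38, so it is built.
Family 1: others sum to 49; max(0, 38 - 49) = 0.
Family 2: others sum to 27; max(0, 38 - 27) = 11.
Family 3: others sum to 33; max(0, 38 - 33) = 5.
Family 4: others sum to 50; max(0, 38 - 50) = 0.
Total collected = 0 + 11 + 5 + 0 = 16.

16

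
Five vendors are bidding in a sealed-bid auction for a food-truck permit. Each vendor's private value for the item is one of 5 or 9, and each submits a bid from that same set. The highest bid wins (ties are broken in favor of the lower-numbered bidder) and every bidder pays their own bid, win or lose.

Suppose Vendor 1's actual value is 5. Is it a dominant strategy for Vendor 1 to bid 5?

Consider the case where Vendor 2 bids 5, Vendor 3 bids 5, Vendor 4 bids 5 and Vendor 5 bids 9.
Truthful bid 5: loses but pays 5, utility -5.
Bid 9 instead: wins, pays 9, utility 5 - 9 = -4.
Since -4 > -5, bidding 9 is strictly better here, so truthful bidding is not dominant.

No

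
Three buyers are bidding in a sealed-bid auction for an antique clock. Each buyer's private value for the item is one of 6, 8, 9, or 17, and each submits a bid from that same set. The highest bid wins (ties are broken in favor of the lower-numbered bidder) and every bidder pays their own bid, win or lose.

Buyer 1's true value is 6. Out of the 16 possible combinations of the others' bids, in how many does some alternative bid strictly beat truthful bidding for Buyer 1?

Others bid (6, 8): truth gives -6; bid 8 gives -2 > -6. Violating.
Others bid (6, 9): truth gives -6; bid 9 gives -3 > -6. Violating.
Others bid (8, 6): truth gives -6; bid 8 gives -2 > -6. Violating.
Others bid (8, 8): truth gives -6; bid 8 gives -2 > -6. Violating.
Others bid (6, 6): truth gives 0; no alternative beats it.
Others bid (6, 17): truth gives -6; no alternative beats it.
(Checking all 16 profiles: 8 have a profitable deviation, 8 do not.)

8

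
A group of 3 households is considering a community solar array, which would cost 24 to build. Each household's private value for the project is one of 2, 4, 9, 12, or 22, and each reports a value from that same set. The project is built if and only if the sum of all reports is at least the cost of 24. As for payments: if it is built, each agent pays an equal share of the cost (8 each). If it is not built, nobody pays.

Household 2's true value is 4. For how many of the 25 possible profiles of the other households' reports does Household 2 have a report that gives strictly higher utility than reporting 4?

Others report (9, 12): truth gives -4; report 2 gives 0 > -4. Violating.
Others report (12, 9): truth gives -4; report 2 gives 0 > -4. Violating.
Others report (2, 2): truth gives 0; no alternative beats it.
Others report (2, 4): truth gives 0; no alternative beats it.
(Checking all 25 profiles: 2 have a profitable deviation, 23 do not.)

2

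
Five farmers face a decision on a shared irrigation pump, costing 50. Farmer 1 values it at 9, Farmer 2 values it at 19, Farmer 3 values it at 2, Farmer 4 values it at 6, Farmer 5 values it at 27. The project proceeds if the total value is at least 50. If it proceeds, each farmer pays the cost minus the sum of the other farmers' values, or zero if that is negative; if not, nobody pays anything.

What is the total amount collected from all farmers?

20

Total value 63 ≥ cost 50, so it is built.
Farmer 1: others sum to 54; max(0, 50 - 54) = 0.
Farmer 2: others sum to 44; max(0, 50 - 44) = 6.
Farmer 3: others sum to 61; max(0, 50 - 61) = 0.
Farmer 4: others sum to 57; max(0, 50 - 57) = 0.
Farmer 5: others sum to 36; max(0, 50 - 36) = 14.
Total collected = 0 + 6 + 0 + 0 + 14 = 20.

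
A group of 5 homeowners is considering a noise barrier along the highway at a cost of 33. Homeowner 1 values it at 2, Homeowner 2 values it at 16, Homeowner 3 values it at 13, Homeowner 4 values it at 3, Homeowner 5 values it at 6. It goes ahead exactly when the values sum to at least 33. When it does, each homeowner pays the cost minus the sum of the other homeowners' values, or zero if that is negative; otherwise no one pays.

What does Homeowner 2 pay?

Total value 40 ≥ cost 33, so the project is built.
The other homeowners' values sum to 24.
Cost minus that sum is 33 - 24 = 9.

9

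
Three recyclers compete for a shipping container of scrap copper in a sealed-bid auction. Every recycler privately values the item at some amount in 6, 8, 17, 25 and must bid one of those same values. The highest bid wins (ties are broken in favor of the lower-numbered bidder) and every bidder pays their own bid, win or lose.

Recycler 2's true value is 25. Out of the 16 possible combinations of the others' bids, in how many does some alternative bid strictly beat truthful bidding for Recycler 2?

Others bid (6, 6): truth gives 0; bid 8 gives 17 > 0. Violating.
Others bid (6, 8): truth gives 0; bid 8 gives 17 > 0. Violating.
Others bid (6, 17): truth gives 0; bid 17 gives 8 > 0. Violating.
Others bid (8, 6): truth gives 0; bid 17 gives 8 > 0. Violating.
Others bid (6, 25): truth gives 0; no alternative beats it.
Others bid (8, 25): truth gives 0; no alternative beats it.
(Checking all 16 profiles: 10 have a profitable deviation, 6 do not.)

10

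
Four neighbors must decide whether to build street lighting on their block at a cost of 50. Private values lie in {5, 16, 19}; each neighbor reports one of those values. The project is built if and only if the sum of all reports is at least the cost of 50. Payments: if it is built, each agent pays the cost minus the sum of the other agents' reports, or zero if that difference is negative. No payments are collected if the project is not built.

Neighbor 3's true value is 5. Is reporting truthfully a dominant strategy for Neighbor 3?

Check each profile of the others' reports and compare truth against every alternative report.
Others report (5, 16, 16): truth gives 0, best alternative gives -8.
Others report (16, 5, 16): truth gives 0, best alternative gives -8.
Others report (16, 16, 5): truth gives 0, best alternative gives -8.
Others report (5, 16, 19): truth gives 0, best alternative gives -5.
Others report (5, 19, 16): truth gives 0, best alternative gives -5.
Others report (16, 5, 19): truth gives 0, best alternative gives -5.
(Remaining 21 profiles checked similarly; truth is weakly best in each.)
In every case the truthful report is at least as good as any alternative, so it is a dominant strategy.

Yes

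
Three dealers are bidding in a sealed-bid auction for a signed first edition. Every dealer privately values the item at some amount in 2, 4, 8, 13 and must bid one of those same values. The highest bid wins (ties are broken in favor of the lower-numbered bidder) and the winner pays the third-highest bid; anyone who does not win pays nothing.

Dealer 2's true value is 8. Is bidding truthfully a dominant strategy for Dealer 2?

Consider the case where Dealer 1 bids 2 and Dealer 3 bids 13.
Truthful bid 8: loses, pays 0, utility 0.
Bid 13 instead: wins, pays 2, utility 8 - 2 = 6.
Since 6 > 0, bidding 13 is strictly better here, so truthful bidding is not dominant.

No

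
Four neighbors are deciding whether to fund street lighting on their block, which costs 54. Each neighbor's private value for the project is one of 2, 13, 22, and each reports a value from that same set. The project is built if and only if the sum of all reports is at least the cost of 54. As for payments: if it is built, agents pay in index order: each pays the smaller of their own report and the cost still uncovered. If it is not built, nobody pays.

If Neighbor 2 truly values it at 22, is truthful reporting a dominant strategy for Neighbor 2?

No

Consider the case where Neighbor 1 reports 2, Neighbor 3 reports 22 and Neighbor 4 reports 22.
Truthful report 22: project built, pays 22, utility 22 - 22 = 0.
Report 13 instead: project built, pays 13, utility 22 - 13 = 9.
Since 9 > 0, reporting 13 is strictly better here, so truthful reporting is not dominant.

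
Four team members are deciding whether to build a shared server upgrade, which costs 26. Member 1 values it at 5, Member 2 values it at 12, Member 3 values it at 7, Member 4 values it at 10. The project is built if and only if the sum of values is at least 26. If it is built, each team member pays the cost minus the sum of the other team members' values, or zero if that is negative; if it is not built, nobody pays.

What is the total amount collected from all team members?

6

Total value 34 ≥ cost 26, so it is built.
Member 1: others sum to 29; max(0, 26 - 29) = 0.
Member 2: others sum to 22; max(0, 26 - 22) = 4.
Member 3: others sum to 27; max(0, 26 - 27) = 0.
Member 4: others sum to 24; max(0, 26 - 24) = 2.
Total collected = 0 + 4 + 0 + 2 = 6.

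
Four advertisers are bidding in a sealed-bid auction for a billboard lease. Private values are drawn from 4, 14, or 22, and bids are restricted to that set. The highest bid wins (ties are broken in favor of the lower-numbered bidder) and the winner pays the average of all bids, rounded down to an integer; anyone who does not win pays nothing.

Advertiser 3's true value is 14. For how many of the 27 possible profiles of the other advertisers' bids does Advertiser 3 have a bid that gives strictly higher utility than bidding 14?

Others bid (4, 4, 22): truth gives 0; bid 22 gives 1 > 0. Violating.
Others bid (4, 14, 4): truth gives 0; bid 22 gives 3 > 0. Violating.
Others bid (4, 14, 14): truth gives 0; bid 22 gives 1 > 0. Violating.
Others bid (14, 4, 4): truth gives 0; bid 22 gives 3 > 0. Violating.
Others bid (4, 4, 4): truth gives 8; no alternative beats it.
Others bid (4, 4, 14): truth gives 5; no alternative beats it.
(Checking all 27 profiles: 6 have a profitable deviation, 21 do not.)

6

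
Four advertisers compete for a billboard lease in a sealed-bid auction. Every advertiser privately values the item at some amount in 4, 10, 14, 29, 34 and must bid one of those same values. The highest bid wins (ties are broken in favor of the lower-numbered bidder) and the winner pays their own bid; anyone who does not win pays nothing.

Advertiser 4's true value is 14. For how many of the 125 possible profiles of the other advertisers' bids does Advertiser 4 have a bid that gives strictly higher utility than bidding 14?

Others bid (4, 4, 4): truth gives 0; bid 10 gives 4 > 0. Violating.
Others bid (4, 4, 10): truth gives 0; no alternative beats it.
Others bid (4, 4, 14): truth gives 0; no alternative beats it.
(Checking all 125 profiles: 1 has a profitable deviation, 124 do not.)

1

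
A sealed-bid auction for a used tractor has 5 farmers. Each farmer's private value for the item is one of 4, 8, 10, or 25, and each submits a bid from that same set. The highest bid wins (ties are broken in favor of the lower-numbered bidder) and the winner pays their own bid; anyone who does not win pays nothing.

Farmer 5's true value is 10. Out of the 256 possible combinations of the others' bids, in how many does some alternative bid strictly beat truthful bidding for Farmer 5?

Others bid (4, 4, 4, 4): truth gives 0; bid 8 gives 2 > 0. Violating.
Others bid (4, 4, 4, 8): truth gives 0; no alternative beats it.
Others bid (4, 4, 4, 10): truth gives 0; no alternative beats it.
(Checking all 256 profiles: 1 has a profitable deviation, 255 do not.)

1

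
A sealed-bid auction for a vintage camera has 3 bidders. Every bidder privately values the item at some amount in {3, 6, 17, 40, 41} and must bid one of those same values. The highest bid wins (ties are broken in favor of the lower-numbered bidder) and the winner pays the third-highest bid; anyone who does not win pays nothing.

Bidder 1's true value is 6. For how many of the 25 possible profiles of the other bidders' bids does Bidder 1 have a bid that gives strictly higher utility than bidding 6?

6

Others bid (3, 17): truth gives 0; bid 17 gives 3 > 0. Violating.
Others bid (3, 40): truth gives 0; bid 40 gives 3 > 0. Violating.
Others bid (3, 41): truth gives 0; bid 41 gives 3 > 0. Violating.
Others bid (17, 3): truth gives 0; bid 17 gives 3 > 0. Violating.
Others bid (3, 3): truth gives 3; no alternative beats it.
Others bid (3, 6): truth gives 3; no alternative beats it.
(Checking all 25 profiles: 6 have a profitable deviation, 19 do not.)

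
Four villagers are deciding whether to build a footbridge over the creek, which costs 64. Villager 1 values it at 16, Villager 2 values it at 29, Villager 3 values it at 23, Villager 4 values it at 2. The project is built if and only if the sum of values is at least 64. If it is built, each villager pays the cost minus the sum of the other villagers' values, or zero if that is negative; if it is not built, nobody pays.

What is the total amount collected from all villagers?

Total value 70 ≥ cost 64, so it is built.
Villager 1: others sum to 54; max(0, 64 - 54) = 10.
Villager 2: others sum to 41; max(0, 64 - 41) = 23.
Villager 3: others sum to 47; max(0, 64 - 47) = 17.
Villager 4: others sum to 68; max(0, 64 - 68) = 0.
Total collected = 10 + 23 + 17 + 0 = 50.

50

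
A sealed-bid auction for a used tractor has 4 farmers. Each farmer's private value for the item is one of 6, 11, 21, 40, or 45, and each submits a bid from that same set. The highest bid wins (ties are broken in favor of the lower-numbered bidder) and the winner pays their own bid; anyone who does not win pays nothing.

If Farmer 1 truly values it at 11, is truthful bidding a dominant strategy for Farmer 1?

No

Consider the case where Farmer 2 bids 6, Farmer 3 bids 6 and Farmer 4 bids 6.
Truthful bid 11: wins, pays 11, utility 11 - 11 = 0.
Bid 6 instead: wins, pays 6, utility 11 - 6 = 5.
Since 5 > 0, bidding 6 is strictly better here, so truthful bidding is not dominant.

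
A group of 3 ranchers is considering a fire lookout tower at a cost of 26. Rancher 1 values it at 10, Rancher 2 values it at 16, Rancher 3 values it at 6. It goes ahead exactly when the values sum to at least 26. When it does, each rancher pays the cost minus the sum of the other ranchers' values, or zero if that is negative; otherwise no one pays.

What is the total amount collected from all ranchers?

Total value 32 ≥ cost 26, so it is built.
Rancher 1: others sum to 22; max(0, 26 - 22) = 4.
Rancher 2: others sum to 16; max(0, 26 - 16) = 10.
Rancher 3: others sum to 26; max(0, 26 - 26) = 0.
Total collected = 4 + 10 + 0 = 14.

14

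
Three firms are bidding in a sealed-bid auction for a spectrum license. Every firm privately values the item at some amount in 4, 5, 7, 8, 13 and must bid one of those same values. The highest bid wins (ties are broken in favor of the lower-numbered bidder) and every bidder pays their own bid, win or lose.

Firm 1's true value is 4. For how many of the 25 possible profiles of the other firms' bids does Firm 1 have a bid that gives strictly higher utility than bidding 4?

Others bid (4, 5): truth gives -4; bid 5 gives -1 > -4. Violating.
Others bid (4, 7): truth gives -4; bid 7 gives -3 > -4. Violating.
Others bid (5, 4): truth gives -4; bid 5 gives -1 > -4. Violating.
Others bid (5, 5): truth gives -4; bid 5 gives -1 > -4. Violating.
Others bid (4, 4): truth gives 0; no alternative beats it.
Others bid (4, 8): truth gives -4; no alternative beats it.
(Checking all 25 profiles: 8 have a profitable deviation, 17 do not.)

8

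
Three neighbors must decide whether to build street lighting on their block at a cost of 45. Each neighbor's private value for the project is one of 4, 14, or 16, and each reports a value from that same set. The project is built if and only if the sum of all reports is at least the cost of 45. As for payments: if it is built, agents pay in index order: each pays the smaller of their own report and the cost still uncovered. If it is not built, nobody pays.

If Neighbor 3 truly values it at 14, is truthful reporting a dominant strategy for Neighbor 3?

Yes

Check each profile of the others' reports and compare truth against every alternative report.
Others report (16, 16): truth gives 1, best alternative gives 1.
Others report (4, 4): truth gives 0, best alternative gives 0.
Others report (4, 14): truth gives 0, best alternative gives 0.
Others report (4, 16): truth gives 0, best alternative gives 0.
Others report (14, 4): truth gives 0, best alternative gives 0.
Others report (14, 14): truth gives 0, best alternative gives 0.
(Remaining 3 profiles checked similarly; truth is weakly best in each.)
In every case the truthful report is at least as good as any alternative, so it is a dominant strategy.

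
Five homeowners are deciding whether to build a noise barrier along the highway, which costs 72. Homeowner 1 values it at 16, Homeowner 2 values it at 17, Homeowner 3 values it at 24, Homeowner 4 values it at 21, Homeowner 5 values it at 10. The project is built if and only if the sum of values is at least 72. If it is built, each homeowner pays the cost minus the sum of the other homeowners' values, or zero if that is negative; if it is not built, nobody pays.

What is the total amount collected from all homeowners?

14

Total value 88 ≥ cost 72, so it is built.
Homeowner 1: others sum to 72; max(0, 72 - 72) = 0.
Homeowner 2: others sum to 71; max(0, 72 - 71) = 1.
Homeowner 3: others sum to 64; max(0, 72 - 64) = 8.
Homeowner 4: others sum to 67; max(0, 72 - 67) = 5.
Homeowner 5: others sum to 78; max(0, 72 - 78) = 0.
Total collected = 0 + 1 + 8 + 5 + 0 = 14.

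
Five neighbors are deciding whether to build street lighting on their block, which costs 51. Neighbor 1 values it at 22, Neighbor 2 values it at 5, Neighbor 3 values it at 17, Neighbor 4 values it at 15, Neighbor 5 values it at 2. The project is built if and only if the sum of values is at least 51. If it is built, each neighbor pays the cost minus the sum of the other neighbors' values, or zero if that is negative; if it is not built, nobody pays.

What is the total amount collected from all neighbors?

24

Total value 61 ≥ cost 51, so it is built.
Neighbor 1: others sum to 39; max(0, 51 - 39) = 12.
Neighbor 2: others sum to 56; max(0, 51 - 56) = 0.
Neighbor 3: others sum to 44; max(0, 51 - 44) = 7.
Neighbor 4: others sum to 46; max(0, 51 - 46) = 5.
Neighbor 5: others sum to 59; max(0, 51 - 59) = 0.
Total collected = 12 + 0 + 7 + 5 + 0 = 24.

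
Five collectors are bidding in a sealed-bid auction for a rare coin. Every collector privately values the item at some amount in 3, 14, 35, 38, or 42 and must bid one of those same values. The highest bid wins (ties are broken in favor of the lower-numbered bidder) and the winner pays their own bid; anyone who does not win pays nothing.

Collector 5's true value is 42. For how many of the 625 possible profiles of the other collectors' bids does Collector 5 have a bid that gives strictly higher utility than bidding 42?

Others bid (3, 3, 3, 3): truth gives 0; bid 14 gives 28 > 0. Violating.
Others bid (3, 3, 3, 14): truth gives 0; bid 35 gives 7 > 0. Violating.
Others bid (3, 3, 3, 35): truth gives 0; bid 38 gives 4 > 0. Violating.
Others bid (3, 3, 14, 3): truth gives 0; bid 35 gives 7 > 0. Violating.
Others bid (3, 3, 3, 38): truth gives 0; no alternative beats it.
Others bid (3, 3, 3, 42): truth gives 0; no alternative beats it.
(Checking all 625 profiles: 81 have a profitable deviation, 544 do not.)

81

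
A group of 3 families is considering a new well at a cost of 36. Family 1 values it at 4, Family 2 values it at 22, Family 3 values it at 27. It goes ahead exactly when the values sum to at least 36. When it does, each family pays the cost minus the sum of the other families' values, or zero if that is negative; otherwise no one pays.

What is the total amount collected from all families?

Total value 53 ≥ cost 36, so it is built.
Family 1: others sum to 49; max(0, 36 - 49) = 0.
Family 2: others sum to 31; max(0, 36 - 31) = 5.
Family 3: others sum to 26; max(0, 36 - 26) = 10.
Total collected = 0 + 5 + 10 = 15.

15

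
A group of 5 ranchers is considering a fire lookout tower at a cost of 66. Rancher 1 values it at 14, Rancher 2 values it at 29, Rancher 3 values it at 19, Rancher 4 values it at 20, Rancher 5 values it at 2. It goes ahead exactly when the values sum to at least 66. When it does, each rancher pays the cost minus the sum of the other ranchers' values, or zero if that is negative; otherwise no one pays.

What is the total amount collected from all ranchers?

14

Total value 84 ≥ cost 66, so it is built.
Rancher 1: others sum to 70; max(0, 66 - 70) = 0.
Rancher 2: others sum to 55; max(0, 66 - 55) = 11.
Rancher 3: others sum to 65; max(0, 66 - 65) = 1.
Rancher 4: others sum to 64; max(0, 66 - 64) = 2.
Rancher 5: others sum to 82; max(0, 66 - 82) = 0.
Total collected = 0 + 11 + 1 + 2 + 0 = 14.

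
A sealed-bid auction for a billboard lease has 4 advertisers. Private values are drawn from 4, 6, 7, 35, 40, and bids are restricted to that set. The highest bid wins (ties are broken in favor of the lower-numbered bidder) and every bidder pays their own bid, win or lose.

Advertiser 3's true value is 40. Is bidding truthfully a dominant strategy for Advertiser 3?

No

Consider the case where Advertiser 1 bids 4, Advertiser 2 bids 4 and Advertiser 4 bids 4.
Truthful bid 40: wins, pays 40, utility 40 - 40 = 0.
Bid 6 instead: wins, pays 6, utility 40 - 6 = 34.
Since 34 > 0, bidding 6 is strictly better here, so truthful bidding is not dominant.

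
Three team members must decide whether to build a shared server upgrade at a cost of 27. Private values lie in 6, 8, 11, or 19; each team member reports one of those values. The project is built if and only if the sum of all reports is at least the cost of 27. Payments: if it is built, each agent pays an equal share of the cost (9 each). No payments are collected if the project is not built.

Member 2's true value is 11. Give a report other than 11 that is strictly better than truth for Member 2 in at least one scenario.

19

Suppose Member 1 reports 6 and Member 3 reports 6.
Report 11: project not built, utility 0.
Report 19: project built, pays 9, utility 11 - 9 = 2.
So reporting 19 beats truth here (2 > 0).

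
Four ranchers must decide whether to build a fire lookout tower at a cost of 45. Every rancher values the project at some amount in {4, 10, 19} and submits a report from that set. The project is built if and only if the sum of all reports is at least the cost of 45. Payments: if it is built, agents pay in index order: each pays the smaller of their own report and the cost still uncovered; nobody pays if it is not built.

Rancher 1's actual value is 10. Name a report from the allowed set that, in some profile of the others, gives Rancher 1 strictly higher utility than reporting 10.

4

Suppose Rancher 2 reports 4, Rancher 3 reports 19 and Rancher 4 reports 19.
Report 10: project built, pays 10, utility 10 - 10 = 0.
Report 4: project built, pays 4, utility 10 - 4 = 6.
So reporting 4 beats truth here (6 > 0).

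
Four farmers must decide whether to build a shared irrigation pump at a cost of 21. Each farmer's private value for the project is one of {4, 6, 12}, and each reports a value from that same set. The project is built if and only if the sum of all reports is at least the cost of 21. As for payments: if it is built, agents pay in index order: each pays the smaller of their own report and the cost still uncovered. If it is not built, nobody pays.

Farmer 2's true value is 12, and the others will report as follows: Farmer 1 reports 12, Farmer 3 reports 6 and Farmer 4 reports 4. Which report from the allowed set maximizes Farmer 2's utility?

Report 4: project built, pays 4, utility 12 - 4 = 8.
Report 6: project built, pays 6, utility 12 - 6 = 6.
Report 12: project built, pays 9, utility 12 - 9 = 3.
The best choice is 4 with utility 8.

4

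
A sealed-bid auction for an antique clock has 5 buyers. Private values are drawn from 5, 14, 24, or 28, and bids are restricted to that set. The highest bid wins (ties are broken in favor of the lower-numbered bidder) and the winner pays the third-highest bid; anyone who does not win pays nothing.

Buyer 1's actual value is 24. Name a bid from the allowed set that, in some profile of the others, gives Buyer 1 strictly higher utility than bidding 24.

Suppose Buyer 2 bids 5, Buyer 3 bids 5, Buyer 4 bids 5 and Buyer 5 bids 28.
Bid 24: loses, pays 0, utility 0.
Bid 28: wins, pays 5, utility 24 - 5 = 19.
So bidding 28 beats truth here (19 > 0).

28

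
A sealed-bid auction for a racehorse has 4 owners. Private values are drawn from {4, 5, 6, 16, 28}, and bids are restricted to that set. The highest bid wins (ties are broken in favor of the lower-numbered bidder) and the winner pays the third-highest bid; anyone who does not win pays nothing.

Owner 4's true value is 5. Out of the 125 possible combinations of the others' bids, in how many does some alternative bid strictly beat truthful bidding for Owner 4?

Others bid (4, 4, 5): truth gives 0; bid 6 gives 1 > 0. Violating.
Others bid (4, 4, 6): truth gives 0; bid 16 gives 1 > 0. Violating.
Others bid (4, 4, 16): truth gives 0; bid 28 gives 1 > 0. Violating.
Others bid (4, 5, 4): truth gives 0; bid 6 gives 1 > 0. Violating.
Others bid (4, 4, 4): truth gives 1; no alternative beats it.
Others bid (4, 4, 28): truth gives 0; no alternative beats it.
(Checking all 125 profiles: 9 have a profitable deviation, 116 do not.)

9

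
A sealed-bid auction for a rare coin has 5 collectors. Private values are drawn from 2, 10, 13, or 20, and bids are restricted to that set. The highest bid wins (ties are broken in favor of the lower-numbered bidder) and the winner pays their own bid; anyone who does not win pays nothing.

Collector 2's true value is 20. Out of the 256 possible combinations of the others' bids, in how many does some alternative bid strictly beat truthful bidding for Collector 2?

Others bid (2, 2, 2, 2): truth gives 0; bid 10 gives 10 > 0. Violating.
Others bid (2, 2, 2, 10): truth gives 0; bid 10 gives 10 > 0. Violating.
Others bid (2, 2, 2, 13): truth gives 0; bid 13 gives 7 > 0. Violating.
Others bid (2, 2, 10, 2): truth gives 0; bid 10 gives 10 > 0. Violating.
Others bid (2, 2, 2, 20): truth gives 0; no alternative beats it.
Others bid (2, 2, 10, 20): truth gives 0; no alternative beats it.
(Checking all 256 profiles: 54 have a profitable deviation, 202 do not.)

54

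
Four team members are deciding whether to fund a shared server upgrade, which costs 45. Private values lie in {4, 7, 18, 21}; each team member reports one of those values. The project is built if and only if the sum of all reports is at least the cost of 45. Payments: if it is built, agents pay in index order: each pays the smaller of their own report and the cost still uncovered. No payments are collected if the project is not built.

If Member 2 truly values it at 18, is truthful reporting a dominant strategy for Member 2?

No

Consider the case where Member 1 reports 4, Member 3 reports 18 and Member 4 reports 18.
Truthful report 18: project built, pays 18, utility 18 - 18 = 0.
Report 7 instead: project built, pays 7, utility 18 - 7 = 11.
Since 11 > 0, reporting 7 is strictly better here, so truthful reporting is not dominant.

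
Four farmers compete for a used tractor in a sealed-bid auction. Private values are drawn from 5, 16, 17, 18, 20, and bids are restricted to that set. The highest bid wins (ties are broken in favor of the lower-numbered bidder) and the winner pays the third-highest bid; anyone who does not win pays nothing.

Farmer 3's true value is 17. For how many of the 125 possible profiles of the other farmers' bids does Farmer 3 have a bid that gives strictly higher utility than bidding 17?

Others bid (5, 5, 18): truth gives 0; bid 18 gives 12 > 0. Violating.
Others bid (5, 5, 20): truth gives 0; bid 20 gives 12 > 0. Violating.
Others bid (5, 16, 18): truth gives 0; bid 18 gives 1 > 0. Violating.
Others bid (5, 16, 20): truth gives 0; bid 20 gives 1 > 0. Violating.
Others bid (5, 5, 5): truth gives 12; no alternative beats it.
Others bid (5, 5, 16): truth gives 12; no alternative beats it.
(Checking all 125 profiles: 24 have a profitable deviation, 101 do not.)

24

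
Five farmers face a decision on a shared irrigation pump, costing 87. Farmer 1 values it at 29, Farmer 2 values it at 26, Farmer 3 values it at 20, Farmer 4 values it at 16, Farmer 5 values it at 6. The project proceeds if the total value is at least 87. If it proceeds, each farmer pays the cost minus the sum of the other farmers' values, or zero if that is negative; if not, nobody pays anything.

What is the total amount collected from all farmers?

51

Total value 97 ≥ cost 87, so it is built.
Farmer 1: others sum to 68; max(0, 87 - 68) = 19.
Farmer 2: others sum to 71; max(0, 87 - 71) = 16.
Farmer 3: others sum to 77; max(0, 87 - 77) = 10.
Farmer 4: others sum to 81; max(0, 87 - 81) = 6.
Farmer 5: others sum to 91; max(0, 87 - 91) = 0.
Total collected = 19 + 16 + 10 + 6 + 0 = 51.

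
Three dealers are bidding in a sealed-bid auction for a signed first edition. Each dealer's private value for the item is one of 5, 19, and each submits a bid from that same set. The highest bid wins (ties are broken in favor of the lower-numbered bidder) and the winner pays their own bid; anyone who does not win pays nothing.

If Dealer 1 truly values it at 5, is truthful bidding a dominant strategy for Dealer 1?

Yes

Check each profile of the others' bids and compare truth against every alternative bid.
Others bid (5, 5): truth gives 0, best alternative gives -14.
Others bid (5, 19): truth gives 0, best alternative gives -14.
Others bid (19, 5): truth gives 0, best alternative gives -14.
Others bid (19, 19): truth gives 0, best alternative gives -14.
In every case the truthful bid is at least as good as any alternative, so it is a dominant strategy.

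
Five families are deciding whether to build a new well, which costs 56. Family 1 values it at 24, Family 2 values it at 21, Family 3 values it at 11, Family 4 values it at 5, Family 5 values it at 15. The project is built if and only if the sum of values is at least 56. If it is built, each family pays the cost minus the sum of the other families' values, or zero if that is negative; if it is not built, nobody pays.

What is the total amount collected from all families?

Total value 76 ≥ cost 56, so it is built.
Family 1: others sum to 52; max(0, 56 - 52) = 4.
Family 2: others sum to 55; max(0, 56 - 55) = 1.
Family 3: others sum to 65; max(0, 56 - 65) = 0.
Family 4: others sum to 71; max(0, 56 - 71) = 0.
Family 5: others sum to 61; max(0, 56 - 61) = 0.
Total collected = 4 + 1 + 0 + 0 + 0 = 5.

5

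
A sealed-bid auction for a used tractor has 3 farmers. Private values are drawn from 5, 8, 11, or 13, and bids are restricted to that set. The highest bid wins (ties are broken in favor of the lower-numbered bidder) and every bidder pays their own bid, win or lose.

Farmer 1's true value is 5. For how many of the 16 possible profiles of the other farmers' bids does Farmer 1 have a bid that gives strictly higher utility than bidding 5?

3

Others bid (5, 8): truth gives -5; bid 8 gives -3 > -5. Violating.
Others bid (8, 5): truth gives -5; bid 8 gives -3 > -5. Violating.
Others bid (8, 8): truth gives -5; bid 8 gives -3 > -5. Violating.
Others bid (5, 5): truth gives 0; no alternative beats it.
Others bid (5, 11): truth gives -5; no alternative beats it.
(Checking all 16 profiles: 3 have a profitable deviation, 13 do not.)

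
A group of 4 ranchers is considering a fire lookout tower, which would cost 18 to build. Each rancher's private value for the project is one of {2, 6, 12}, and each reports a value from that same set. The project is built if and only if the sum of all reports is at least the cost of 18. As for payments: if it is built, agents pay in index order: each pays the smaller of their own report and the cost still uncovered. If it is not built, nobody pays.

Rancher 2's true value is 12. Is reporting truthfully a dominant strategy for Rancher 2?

Consider the case where Rancher 1 reports 2, Rancher 3 reports 2 and Rancher 4 reports 12.
Truthful report 12: project built, pays 12, utility 12 - 12 = 0.
Report 2 instead: project built, pays 2, utility 12 - 2 = 10.
Since 10 > 0, reporting 2 is strictly better here, so truthful reporting is not dominant.

No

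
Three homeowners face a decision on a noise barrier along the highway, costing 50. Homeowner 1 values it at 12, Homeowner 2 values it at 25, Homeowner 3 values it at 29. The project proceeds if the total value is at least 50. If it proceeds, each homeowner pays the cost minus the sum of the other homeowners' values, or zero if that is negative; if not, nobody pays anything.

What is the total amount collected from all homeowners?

Total value 66 ≥ cost 50, so it is built.
Homeowner 1: others sum to 54; max(0, 50 - 54) = 0.
Homeowner 2: others sum to 41; max(0, 50 - 41) = 9.
Homeowner 3: others sum to 37; max(0, 50 - 37) = 13.
Total collected = 0 + 9 + 13 = 22.

22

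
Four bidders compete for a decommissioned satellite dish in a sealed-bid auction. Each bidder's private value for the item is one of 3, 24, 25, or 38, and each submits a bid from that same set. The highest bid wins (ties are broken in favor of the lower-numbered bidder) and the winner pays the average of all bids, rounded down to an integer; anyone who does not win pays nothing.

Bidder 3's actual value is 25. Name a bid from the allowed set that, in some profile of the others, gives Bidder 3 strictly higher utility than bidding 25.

Suppose Bidder 1 bids 3, Bidder 2 bids 3 and Bidder 4 bids 38.
Bid 25: loses, pays 0, utility 0.
Bid 38: wins, pays 20, utility 25 - 20 = 5.
So bidding 38 beats truth here (5 > 0).

38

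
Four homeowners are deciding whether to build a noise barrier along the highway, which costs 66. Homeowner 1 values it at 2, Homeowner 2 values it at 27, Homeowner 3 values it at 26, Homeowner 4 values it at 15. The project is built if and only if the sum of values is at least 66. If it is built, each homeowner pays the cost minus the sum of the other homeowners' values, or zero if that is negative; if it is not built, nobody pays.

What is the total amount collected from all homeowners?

56

Total value 70 ≥ cost 66, so it is built.
Homeowner 1: others sum to 68; max(0, 66 - 68) = 0.
Homeowner 2: others sum to 43; max(0, 66 - 43) = 23.
Homeowner 3: others sum to 44; max(0, 66 - 44) = 22.
Homeowner 4: others sum to 55; max(0, 66 - 55) = 11.
Total collected = 0 + 23 + 22 + 11 = 56.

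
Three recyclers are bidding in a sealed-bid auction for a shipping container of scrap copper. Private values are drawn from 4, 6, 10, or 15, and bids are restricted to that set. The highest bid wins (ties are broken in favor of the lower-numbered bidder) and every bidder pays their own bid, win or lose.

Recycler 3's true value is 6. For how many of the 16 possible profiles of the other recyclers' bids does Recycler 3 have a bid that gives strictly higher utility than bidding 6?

15

Others bid (4, 6): truth gives -6; bid 4 gives -4 > -6. Violating.
Others bid (4, 10): truth gives -6; bid 4 gives -4 > -6. Violating.
Others bid (4, 15): truth gives -6; bid 4 gives -4 > -6. Violating.
Others bid (6, 4): truth gives -6; bid 4 gives -4 > -6. Violating.
Others bid (4, 4): truth gives 0; no alternative beats it.
(Checking all 16 profiles: 15 have a profitable deviation, 1 does not.)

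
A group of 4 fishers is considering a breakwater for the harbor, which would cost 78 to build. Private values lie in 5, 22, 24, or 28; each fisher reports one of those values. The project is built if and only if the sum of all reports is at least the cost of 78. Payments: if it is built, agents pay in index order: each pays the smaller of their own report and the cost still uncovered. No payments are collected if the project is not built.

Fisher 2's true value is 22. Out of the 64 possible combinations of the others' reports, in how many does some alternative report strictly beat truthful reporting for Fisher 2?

Others report (22, 24, 28): truth gives 0; report 5 gives 17 > 0. Violating.
Others report (22, 28, 24): truth gives 0; report 5 gives 17 > 0. Violating.
Others report (22, 28, 28): truth gives 0; report 5 gives 17 > 0. Violating.
Others report (24, 22, 28): truth gives 0; report 5 gives 17 > 0. Violating.
Others report (5, 5, 5): truth gives 0; no alternative beats it.
Others report (5, 5, 22): truth gives 0; no alternative beats it.
(Checking all 64 profiles: 16 have a profitable deviation, 48 do not.)

16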